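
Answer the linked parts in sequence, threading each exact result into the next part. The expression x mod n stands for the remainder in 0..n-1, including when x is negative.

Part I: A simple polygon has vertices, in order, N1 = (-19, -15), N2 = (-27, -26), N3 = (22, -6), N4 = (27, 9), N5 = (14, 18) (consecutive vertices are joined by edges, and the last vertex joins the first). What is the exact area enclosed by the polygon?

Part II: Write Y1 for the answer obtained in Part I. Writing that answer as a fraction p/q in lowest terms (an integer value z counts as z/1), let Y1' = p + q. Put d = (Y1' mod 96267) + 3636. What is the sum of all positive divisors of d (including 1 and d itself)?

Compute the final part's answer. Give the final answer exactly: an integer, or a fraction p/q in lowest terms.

9216

Part I: cross terms: (-19*-26 - -27*-15)=89, (-27*-6 - 22*-26)=734, (22*9 - 27*-6)=360, (27*18 - 14*9)=360, (14*-15 - -19*18)=132; twice the area = |1675| = 1675; area = 1675/2; answer 1675/2
Part II: Y1 = 1675/2; threaded value p + q = 1677; d = 5313; 5313 = 3 * 7 * 11 * 23; sigma = (1 + 3) * (1 + 7) * (1 + 11) * (1 + 23) = 4 * 8 * 12 * 24 = 9216; answer 9216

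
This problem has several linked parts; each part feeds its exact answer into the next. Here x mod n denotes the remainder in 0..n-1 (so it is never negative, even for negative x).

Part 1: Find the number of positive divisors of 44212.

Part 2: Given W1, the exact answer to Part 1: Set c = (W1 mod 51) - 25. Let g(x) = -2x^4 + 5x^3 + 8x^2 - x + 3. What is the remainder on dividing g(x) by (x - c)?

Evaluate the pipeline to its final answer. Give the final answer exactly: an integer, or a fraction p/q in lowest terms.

-66739

Part 1: 44212 = 2^2 * 7 * 1579; number of divisors = (2+1) * (1+1) * (1+1) = 12; answer 12
Part 2: W1 = 12; c = -13; remainder = value at the root: -2*(-13)^4 + 5*(-13)^3 + 8*(-13)^2 - 1*(-13)^1 + 3 = (-57122) + (-10985) + (1352) + (13) + (3) = -66739; answer -66739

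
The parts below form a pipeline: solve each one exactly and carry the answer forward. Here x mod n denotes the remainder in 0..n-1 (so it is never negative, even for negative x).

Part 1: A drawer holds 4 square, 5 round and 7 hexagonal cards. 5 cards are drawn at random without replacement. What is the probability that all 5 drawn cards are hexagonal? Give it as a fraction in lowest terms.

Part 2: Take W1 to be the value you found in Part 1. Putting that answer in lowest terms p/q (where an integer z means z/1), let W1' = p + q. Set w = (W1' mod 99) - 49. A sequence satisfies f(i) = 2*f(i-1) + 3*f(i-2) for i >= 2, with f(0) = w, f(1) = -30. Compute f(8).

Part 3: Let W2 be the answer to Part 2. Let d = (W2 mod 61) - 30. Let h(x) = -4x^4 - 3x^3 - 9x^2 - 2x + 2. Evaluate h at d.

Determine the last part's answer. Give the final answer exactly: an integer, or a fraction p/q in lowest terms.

Part 1: total draws C(16,5) = 4368; favorable C(7,5) = 21; P = 1/208; answer 1/208
Part 2: W1 = 1/208; threaded value p + q = 209; w = -38; f(2) = 2*(-30) + 3*(-38) = -174; iterating: f(2)=-174, f(3)=-438, f(4)=-1398, f(5)=-4110, f(6)=-12414, f(7)=-37158, f(8)=-111558; answer -111558
Part 3: W2 = -111558; d = -19; -4*(-19)^4 - 3*(-19)^3 - 9*(-19)^2 - 2*(-19)^1 + 2 = (-521284) + (20577) + (-3249) + (38) + (2) = -503916; answer -503916

-503916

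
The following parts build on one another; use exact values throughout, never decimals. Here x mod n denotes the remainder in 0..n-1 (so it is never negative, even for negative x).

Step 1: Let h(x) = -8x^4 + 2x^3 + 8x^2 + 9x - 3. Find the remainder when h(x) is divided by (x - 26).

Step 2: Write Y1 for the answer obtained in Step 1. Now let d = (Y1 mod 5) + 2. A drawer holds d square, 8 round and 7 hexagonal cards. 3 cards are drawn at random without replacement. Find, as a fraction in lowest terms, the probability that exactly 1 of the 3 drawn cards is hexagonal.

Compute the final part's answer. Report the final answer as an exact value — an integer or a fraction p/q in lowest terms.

Step 1: remainder = value at the root: -8*(26)^4 + 2*(26)^3 + 8*(26)^2 + 9*(26)^1 - 3 = (-3655808) + (35152) + (5408) + (234) + (-3) = -3615017; answer -3615017
Step 2: Y1 = -3615017; d = 5; total draws C(20,3) = 1140; favorable C(7,1)*C(13,2) = 546; P = 91/190; answer 91/190

91/190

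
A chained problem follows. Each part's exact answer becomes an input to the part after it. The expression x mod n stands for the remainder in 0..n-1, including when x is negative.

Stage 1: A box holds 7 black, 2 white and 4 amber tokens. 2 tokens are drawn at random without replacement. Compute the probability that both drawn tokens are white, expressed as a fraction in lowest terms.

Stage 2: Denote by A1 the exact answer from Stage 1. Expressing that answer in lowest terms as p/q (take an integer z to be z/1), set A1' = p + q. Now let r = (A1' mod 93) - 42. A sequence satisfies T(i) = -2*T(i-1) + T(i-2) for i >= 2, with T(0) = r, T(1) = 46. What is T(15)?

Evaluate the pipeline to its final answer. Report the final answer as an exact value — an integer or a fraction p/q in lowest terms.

Stage 1: total draws C(13,2) = 78; favorable C(2,2) = 1; P = 1/78; answer 1/78
Stage 2: A1 = 1/78; threaded value p + q = 79; r = 37; T(2) = -2*(46) + 1*(37) = -55; iterating: T(2)=-55, T(3)=156, T(4)=-367, T(5)=890, T(6)=-2147, T(7)=5184, T(8)=-12515, T(9)=30214, T(10)=-72943, T(11)=176100, T(12)=-425143, T(13)=1026386, T(14)=-2477915, T(15)=5982216; answer 5982216

5982216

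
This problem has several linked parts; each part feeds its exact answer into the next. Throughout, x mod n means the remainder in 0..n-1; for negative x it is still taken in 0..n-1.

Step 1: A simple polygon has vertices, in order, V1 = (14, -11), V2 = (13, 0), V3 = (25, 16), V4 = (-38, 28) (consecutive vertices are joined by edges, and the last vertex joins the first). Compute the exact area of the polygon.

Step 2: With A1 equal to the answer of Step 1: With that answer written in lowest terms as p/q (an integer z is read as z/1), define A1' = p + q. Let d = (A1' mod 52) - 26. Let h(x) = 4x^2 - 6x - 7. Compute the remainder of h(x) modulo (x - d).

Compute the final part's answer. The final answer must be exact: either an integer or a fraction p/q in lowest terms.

47

Step 1: cross terms: (14*0 - 13*-11)=143, (13*16 - 25*0)=208, (25*28 - -38*16)=1308, (-38*-11 - 14*28)=26; twice the area = |1685| = 1685; area = 1685/2; answer 1685/2
Step 2: A1 = 1685/2; threaded value p + q = 1687; d = -3; remainder = value at the root: 4*(-3)^2 - 6*(-3)^1 - 7 = (36) + (18) + (-7) = 47; answer 47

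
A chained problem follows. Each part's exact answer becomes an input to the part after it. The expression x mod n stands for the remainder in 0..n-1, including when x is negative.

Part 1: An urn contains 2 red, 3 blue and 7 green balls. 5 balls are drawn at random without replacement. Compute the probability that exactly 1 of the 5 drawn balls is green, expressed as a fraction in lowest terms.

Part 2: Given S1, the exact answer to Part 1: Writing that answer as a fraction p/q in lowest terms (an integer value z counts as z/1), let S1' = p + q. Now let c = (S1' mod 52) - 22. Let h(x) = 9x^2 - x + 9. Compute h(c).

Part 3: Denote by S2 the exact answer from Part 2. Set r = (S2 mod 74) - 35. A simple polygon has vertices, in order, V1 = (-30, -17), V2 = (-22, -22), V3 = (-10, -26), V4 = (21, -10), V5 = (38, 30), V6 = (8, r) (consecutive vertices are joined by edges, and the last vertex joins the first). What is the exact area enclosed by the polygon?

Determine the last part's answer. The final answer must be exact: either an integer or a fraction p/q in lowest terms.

1775

Part 1: total draws C(12,5) = 792; favorable C(7,1)*C(5,4) = 35; P = 35/792; answer 35/792
Part 2: S1 = 35/792; threaded value p + q = 827; c = 25; 9*(25)^2 - 1*(25)^1 + 9 = (5625) + (-25) + (9) = 5609; answer 5609
Part 3: S2 = 5609; r = 24; cross terms: (-30*-22 - -22*-17)=286, (-22*-26 - -10*-22)=352, (-10*-10 - 21*-26)=646, (21*30 - 38*-10)=1010, (38*24 - 8*30)=672, (8*-17 - -30*24)=584; twice the area = |3550| = 3550; area = 1775; answer 1775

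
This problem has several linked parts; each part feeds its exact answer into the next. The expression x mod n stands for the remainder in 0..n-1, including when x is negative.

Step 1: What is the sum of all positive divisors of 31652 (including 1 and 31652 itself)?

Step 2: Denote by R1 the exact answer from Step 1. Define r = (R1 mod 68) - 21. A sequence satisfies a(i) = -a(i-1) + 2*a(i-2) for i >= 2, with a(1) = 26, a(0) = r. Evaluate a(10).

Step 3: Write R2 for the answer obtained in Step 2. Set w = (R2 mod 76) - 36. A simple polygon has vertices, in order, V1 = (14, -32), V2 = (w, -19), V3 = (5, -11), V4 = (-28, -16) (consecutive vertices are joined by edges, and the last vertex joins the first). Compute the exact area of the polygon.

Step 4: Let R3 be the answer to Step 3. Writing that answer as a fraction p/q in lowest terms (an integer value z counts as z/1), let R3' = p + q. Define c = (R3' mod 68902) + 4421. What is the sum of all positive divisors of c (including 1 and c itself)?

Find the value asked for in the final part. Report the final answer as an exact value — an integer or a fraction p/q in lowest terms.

11200

Step 1: 31652 = 2^2 * 41 * 193; sigma = (1 + 2 + 4) * (1 + 41) * (1 + 193) = 7 * 42 * 194 = 57036; answer 57036
Step 2: R1 = 57036; r = 31; a(2) = -1*(26) + 2*(31) = 36; iterating: a(2)=36, a(3)=16, a(4)=56, a(5)=-24, a(6)=136, a(7)=-184, a(8)=456, a(9)=-824, a(10)=1736; answer 1736
Step 3: R2 = 1736; w = 28; cross terms: (14*-19 - 28*-32)=630, (28*-11 - 5*-19)=-213, (5*-16 - -28*-11)=-388, (-28*-32 - 14*-16)=1120; twice the area = |1149| = 1149; area = 1149/2; answer 1149/2
Step 4: R3 = 1149/2; threaded value p + q = 1151; c = 5572; 5572 = 2^2 * 7 * 199; sigma = (1 + 2 + 4) * (1 + 7) * (1 + 199) = 7 * 8 * 200 = 11200; answer 11200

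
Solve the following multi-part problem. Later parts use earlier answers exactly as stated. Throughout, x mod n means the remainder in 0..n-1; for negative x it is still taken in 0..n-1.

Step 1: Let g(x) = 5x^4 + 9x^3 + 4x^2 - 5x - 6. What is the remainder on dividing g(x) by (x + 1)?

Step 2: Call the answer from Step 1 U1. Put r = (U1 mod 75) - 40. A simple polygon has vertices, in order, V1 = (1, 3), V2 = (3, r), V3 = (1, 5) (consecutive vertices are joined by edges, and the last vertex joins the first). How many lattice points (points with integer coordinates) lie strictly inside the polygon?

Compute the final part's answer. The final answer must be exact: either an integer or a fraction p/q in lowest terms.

Step 1: remainder = value at the root: 5*(-1)^4 + 9*(-1)^3 + 4*(-1)^2 - 5*(-1)^1 - 6 = (5) + (-9) + (4) + (5) + (-6) = -1; answer -1
Step 2: U1 = -1; r = 34; cross terms: (1*34 - 3*3)=25, (3*5 - 1*34)=-19, (1*3 - 1*5)=-2; twice the area = |4| = 4; area = 2; boundary points = 1 + 1 + 2 = 4; strictly interior points = area - boundary/2 + 1 = 1; answer 1

1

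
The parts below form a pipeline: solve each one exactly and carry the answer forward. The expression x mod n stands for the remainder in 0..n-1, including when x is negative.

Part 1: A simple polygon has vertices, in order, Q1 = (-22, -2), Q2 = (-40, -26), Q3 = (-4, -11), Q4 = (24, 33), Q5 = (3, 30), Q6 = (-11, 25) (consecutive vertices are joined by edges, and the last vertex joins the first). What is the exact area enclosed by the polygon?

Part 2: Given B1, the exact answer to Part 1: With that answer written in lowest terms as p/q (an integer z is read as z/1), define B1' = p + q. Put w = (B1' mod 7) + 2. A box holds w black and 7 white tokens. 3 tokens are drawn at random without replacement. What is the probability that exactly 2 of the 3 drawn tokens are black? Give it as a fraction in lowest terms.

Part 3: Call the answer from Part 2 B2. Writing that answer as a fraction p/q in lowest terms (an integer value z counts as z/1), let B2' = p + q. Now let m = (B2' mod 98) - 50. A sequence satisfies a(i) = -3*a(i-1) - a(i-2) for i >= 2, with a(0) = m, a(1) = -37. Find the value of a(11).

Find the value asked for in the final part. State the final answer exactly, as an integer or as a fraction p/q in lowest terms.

Part 1: cross terms: (-22*-26 - -40*-2)=492, (-40*-11 - -4*-26)=336, (-4*33 - 24*-11)=132, (24*30 - 3*33)=621, (3*25 - -11*30)=405, (-11*-2 - -22*25)=572; twice the area = |2558| = 2558; area = 1279; answer 1279
Part 2: B1 = 1279; threaded value p + q = 1280; w = 8; total draws C(15,3) = 455; favorable C(8,2)*C(7,1) = 196; P = 28/65; answer 28/65
Part 3: B2 = 28/65; threaded value p + q = 93; m = 43; a(2) = -3*(-37) - 1*(43) = 68; iterating: a(2)=68, a(3)=-167, a(4)=433, a(5)=-1132, a(6)=2963, a(7)=-7757, a(8)=20308, a(9)=-53167, a(10)=139193, a(11)=-364412; answer -364412

-364412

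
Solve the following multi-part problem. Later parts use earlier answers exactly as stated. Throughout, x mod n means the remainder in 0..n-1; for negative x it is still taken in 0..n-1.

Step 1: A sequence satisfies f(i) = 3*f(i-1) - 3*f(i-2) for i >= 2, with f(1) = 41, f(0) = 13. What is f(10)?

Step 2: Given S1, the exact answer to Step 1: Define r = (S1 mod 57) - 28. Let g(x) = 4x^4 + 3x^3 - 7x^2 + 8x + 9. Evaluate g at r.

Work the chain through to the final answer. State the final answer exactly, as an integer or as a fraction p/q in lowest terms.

Step 1: f(2) = 3*(41) - 3*(13) = 84; iterating: f(2)=84, f(3)=129, f(4)=135, f(5)=18, f(6)=-351, f(7)=-1107, f(8)=-2268, f(9)=-3483, f(10)=-3645; answer -3645
Step 2: S1 = -3645; r = -25; 4*(-25)^4 + 3*(-25)^3 - 7*(-25)^2 + 8*(-25)^1 + 9 = (1562500) + (-46875) + (-4375) + (-200) + (9) = 1511059; answer 1511059

1511059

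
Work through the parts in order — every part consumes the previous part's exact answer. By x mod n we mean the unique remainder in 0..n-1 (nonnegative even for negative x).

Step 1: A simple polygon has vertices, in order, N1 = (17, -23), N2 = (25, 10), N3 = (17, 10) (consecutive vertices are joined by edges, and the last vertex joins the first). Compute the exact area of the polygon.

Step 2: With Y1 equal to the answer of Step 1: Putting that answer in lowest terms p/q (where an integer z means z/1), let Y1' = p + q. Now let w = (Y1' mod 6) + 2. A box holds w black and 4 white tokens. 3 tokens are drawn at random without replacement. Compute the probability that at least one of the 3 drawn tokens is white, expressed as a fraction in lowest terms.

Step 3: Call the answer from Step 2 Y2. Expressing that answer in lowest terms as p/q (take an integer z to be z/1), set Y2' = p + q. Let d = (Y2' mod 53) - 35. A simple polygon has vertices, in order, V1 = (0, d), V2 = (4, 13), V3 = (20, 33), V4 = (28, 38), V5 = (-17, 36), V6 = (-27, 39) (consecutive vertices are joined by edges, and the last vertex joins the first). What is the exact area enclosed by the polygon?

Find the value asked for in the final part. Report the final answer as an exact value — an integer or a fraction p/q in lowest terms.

Step 1: cross terms: (17*10 - 25*-23)=745, (25*10 - 17*10)=80, (17*-23 - 17*10)=-561; twice the area = |264| = 264; area = 132; answer 132
Step 2: Y1 = 132; threaded value p + q = 133; w = 3; total draws C(7,3) = 35; complement C(3,3) = 1; favorable 35 - 1 = 34; P = 34/35; answer 34/35
Step 3: Y2 = 34/35; threaded value p + q = 69; d = -19; cross terms: (0*13 - 4*-19)=76, (4*33 - 20*13)=-128, (20*38 - 28*33)=-164, (28*36 - -17*38)=1654, (-17*39 - -27*36)=309, (-27*-19 - 0*39)=513; twice the area = |2260| = 2260; area = 1130; answer 1130

1130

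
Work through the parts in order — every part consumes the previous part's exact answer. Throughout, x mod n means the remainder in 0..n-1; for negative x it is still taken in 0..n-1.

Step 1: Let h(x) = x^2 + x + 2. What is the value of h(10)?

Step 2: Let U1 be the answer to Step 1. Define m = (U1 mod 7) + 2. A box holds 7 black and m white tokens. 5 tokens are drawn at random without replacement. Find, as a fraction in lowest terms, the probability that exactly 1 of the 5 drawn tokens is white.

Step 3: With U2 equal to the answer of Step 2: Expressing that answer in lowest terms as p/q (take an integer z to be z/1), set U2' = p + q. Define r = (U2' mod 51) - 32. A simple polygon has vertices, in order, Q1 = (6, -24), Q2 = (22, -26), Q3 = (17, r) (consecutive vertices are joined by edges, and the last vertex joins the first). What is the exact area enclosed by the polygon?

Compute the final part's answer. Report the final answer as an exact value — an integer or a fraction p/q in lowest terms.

59

Step 1: 1*(10)^2 + 1*(10)^1 + 2 = (100) + (10) + (2) = 112; answer 112
Step 2: U1 = 112; m = 2; total draws C(9,5) = 126; favorable C(2,1)*C(7,4) = 70; P = 5/9; answer 5/9
Step 3: U2 = 5/9; threaded value p + q = 14; r = -18; cross terms: (6*-26 - 22*-24)=372, (22*-18 - 17*-26)=46, (17*-24 - 6*-18)=-300; twice the area = |118| = 118; area = 59; answer 59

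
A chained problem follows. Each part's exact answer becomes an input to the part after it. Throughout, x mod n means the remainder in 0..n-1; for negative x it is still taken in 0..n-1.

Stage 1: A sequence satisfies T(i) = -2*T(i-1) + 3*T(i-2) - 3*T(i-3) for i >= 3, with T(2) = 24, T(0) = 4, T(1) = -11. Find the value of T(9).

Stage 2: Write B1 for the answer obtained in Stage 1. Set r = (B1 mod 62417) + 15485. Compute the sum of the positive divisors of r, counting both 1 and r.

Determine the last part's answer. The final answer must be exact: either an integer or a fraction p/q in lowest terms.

54208

Stage 1: T(3) = -2*(24) + 3*(-11) - 3*(4) = -93; iterating: T(3)=-93, T(4)=291, T(5)=-933, T(6)=3018, T(7)=-9708, T(8)=31269, T(9)=-100716; answer -100716
Stage 2: B1 = -100716; r = 39603; 39603 = 3 * 43 * 307; sigma = (1 + 3) * (1 + 43) * (1 + 307) = 4 * 44 * 308 = 54208; answer 54208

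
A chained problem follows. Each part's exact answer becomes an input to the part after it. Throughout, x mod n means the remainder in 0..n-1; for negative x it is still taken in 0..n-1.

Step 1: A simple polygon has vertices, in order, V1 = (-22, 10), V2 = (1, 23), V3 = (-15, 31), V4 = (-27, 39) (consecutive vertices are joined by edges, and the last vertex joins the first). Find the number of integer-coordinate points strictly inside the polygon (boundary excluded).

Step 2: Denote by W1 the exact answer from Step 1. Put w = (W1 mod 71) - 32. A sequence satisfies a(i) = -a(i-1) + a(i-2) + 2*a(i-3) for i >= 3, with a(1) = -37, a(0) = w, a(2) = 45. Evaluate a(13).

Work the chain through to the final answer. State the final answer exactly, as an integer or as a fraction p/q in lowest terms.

Step 1: cross terms: (-22*23 - 1*10)=-516, (1*31 - -15*23)=376, (-15*39 - -27*31)=252, (-27*10 - -22*39)=588; twice the area = |700| = 700; area = 350; boundary points = 1 + 8 + 4 + 1 = 14; strictly interior points = area - boundary/2 + 1 = 344; answer 344
Step 2: W1 = 344; w = 28; a(3) = -1*(45) + 1*(-37) + 2*(28) = -26; iterating: a(3)=-26, a(4)=-3, a(5)=67, a(6)=-122, a(7)=183, a(8)=-171, a(9)=110, a(10)=85, a(11)=-317, a(12)=622, a(13)=-769; answer -769

-769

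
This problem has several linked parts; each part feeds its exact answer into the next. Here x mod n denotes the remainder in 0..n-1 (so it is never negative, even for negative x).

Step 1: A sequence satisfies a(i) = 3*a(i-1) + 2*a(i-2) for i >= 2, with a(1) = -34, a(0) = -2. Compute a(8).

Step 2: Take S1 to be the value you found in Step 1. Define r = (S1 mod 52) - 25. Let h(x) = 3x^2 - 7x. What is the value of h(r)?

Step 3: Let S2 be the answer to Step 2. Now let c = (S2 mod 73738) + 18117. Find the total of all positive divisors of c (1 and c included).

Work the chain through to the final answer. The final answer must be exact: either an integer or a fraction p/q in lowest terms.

Step 1: a(2) = 3*(-34) + 2*(-2) = -106; iterating: a(2)=-106, a(3)=-386, a(4)=-1370, a(5)=-4882, a(6)=-17386, a(7)=-61922, a(8)=-220538; answer -220538
Step 2: S1 = -220538; r = 21; 3*(21)^2 - 7*(21)^1 = (1323) + (-147) = 1176; answer 1176
Step 3: S2 = 1176; c = 19293; 19293 = 3 * 59 * 109; sigma = (1 + 3) * (1 + 59) * (1 + 109) = 4 * 60 * 110 = 26400; answer 26400

26400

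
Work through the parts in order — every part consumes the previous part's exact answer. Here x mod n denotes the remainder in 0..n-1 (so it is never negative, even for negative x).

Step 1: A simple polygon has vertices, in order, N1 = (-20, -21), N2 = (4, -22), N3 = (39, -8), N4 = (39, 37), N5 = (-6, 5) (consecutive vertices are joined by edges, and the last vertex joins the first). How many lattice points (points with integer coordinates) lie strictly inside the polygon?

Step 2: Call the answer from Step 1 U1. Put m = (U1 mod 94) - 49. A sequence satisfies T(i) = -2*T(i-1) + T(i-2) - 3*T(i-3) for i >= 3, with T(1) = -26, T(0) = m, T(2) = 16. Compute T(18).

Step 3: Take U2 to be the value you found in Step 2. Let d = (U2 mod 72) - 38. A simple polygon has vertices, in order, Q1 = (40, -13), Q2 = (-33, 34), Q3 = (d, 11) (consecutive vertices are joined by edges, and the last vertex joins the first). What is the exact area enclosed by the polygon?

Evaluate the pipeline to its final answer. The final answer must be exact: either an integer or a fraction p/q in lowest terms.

406

Step 1: cross terms: (-20*-22 - 4*-21)=524, (4*-8 - 39*-22)=826, (39*37 - 39*-8)=1755, (39*5 - -6*37)=417, (-6*-21 - -20*5)=226; twice the area = |3748| = 3748; area = 1874; boundary points = 1 + 7 + 45 + 1 + 2 = 56; strictly interior points = area - boundary/2 + 1 = 1847; answer 1847
Step 2: U1 = 1847; m = 12; T(3) = -2*(16) + 1*(-26) - 3*(12) = -94; iterating: T(3)=-94, T(4)=282, T(5)=-706, T(6)=1976, T(7)=-5504, T(8)=15102, T(9)=-41636, T(10)=114886, T(11)=-316714, T(12)=873222, T(13)=-2407816, T(14)=6638996, T(15)=-18305474, T(16)=50473392, T(17)=-139169246, T(18)=383728306; answer 383728306
Step 3: U2 = 383728306; d = 20; cross terms: (40*34 - -33*-13)=931, (-33*11 - 20*34)=-1043, (20*-13 - 40*11)=-700; twice the area = |-812| = 812; area = 406; answer 406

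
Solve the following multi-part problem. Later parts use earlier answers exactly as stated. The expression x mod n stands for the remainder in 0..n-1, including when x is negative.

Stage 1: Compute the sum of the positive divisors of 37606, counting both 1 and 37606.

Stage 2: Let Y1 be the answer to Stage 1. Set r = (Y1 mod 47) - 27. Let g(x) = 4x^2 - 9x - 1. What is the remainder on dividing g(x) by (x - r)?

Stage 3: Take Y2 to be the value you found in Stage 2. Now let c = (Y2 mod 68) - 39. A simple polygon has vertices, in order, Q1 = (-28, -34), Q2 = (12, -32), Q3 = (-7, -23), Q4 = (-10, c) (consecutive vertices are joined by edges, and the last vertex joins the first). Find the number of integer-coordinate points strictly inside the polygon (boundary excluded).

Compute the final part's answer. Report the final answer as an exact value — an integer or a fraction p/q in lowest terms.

189

Stage 1: 37606 = 2 * 18803; sigma = (1 + 2) * (1 + 18803) = 3 * 18804 = 56412; answer 56412
Stage 2: Y1 = 56412; r = -15; remainder = value at the root: 4*(-15)^2 - 9*(-15)^1 - 1 = (900) + (135) + (-1) = 1034; answer 1034
Stage 3: Y2 = 1034; c = -25; cross terms: (-28*-32 - 12*-34)=1304, (12*-23 - -7*-32)=-500, (-7*-25 - -10*-23)=-55, (-10*-34 - -28*-25)=-360; twice the area = |389| = 389; area = 389/2; boundary points = 2 + 1 + 1 + 9 = 13; strictly interior points = area - boundary/2 + 1 = 189; answer 189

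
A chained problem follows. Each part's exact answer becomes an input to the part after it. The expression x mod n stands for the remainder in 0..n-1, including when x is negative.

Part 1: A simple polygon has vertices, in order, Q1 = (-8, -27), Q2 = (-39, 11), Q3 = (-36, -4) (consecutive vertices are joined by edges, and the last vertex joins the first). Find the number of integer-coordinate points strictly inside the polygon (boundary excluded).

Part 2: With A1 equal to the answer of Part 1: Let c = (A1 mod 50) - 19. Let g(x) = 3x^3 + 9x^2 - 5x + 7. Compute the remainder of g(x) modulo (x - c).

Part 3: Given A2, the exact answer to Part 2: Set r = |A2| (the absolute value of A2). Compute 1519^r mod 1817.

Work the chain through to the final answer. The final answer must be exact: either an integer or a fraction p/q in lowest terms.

Part 1: cross terms: (-8*11 - -39*-27)=-1141, (-39*-4 - -36*11)=552, (-36*-27 - -8*-4)=940; twice the area = |351| = 351; area = 351/2; boundary points = 1 + 3 + 1 = 5; strictly interior points = area - boundary/2 + 1 = 174; answer 174
Part 2: A1 = 174; c = 5; remainder = value at the root: 3*(5)^3 + 9*(5)^2 - 5*(5)^1 + 7 = (375) + (225) + (-25) + (7) = 582; answer 582
Part 3: A2 = 582; r = 582; squarings mod 1817: 1519^1=1519, 1519^2=1588, 1519^4=1565, 1519^8=1726, 1519^16=1013, 1519^32=1381, 1519^64=1128, 1519^128=484, 1519^256=1680, 1519^512=599; 1519^582 = 1519^2 * 1519^4 * 1519^64 * 1519^512 = 852 (mod 1817); answer 852

852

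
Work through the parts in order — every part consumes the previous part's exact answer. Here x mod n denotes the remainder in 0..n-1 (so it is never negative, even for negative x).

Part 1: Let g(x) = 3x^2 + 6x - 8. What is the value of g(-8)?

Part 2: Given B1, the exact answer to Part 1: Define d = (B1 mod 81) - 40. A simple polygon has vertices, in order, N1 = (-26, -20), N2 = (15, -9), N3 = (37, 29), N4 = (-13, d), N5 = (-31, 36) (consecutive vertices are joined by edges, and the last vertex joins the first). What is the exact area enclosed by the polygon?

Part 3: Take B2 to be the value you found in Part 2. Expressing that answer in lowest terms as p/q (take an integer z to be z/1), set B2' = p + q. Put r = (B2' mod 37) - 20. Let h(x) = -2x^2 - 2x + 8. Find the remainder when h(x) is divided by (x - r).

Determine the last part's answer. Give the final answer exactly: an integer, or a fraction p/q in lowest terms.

-32

Part 1: 3*(-8)^2 + 6*(-8)^1 - 8 = (192) + (-48) + (-8) = 136; answer 136
Part 2: B1 = 136; d = 15; cross terms: (-26*-9 - 15*-20)=534, (15*29 - 37*-9)=768, (37*15 - -13*29)=932, (-13*36 - -31*15)=-3, (-31*-20 - -26*36)=1556; twice the area = |3787| = 3787; area = 3787/2; answer 3787/2
Part 3: B2 = 3787/2; threaded value p + q = 3789; r = -5; remainder = value at the root: -2*(-5)^2 - 2*(-5)^1 + 8 = (-50) + (10) + (8) = -32; answer -32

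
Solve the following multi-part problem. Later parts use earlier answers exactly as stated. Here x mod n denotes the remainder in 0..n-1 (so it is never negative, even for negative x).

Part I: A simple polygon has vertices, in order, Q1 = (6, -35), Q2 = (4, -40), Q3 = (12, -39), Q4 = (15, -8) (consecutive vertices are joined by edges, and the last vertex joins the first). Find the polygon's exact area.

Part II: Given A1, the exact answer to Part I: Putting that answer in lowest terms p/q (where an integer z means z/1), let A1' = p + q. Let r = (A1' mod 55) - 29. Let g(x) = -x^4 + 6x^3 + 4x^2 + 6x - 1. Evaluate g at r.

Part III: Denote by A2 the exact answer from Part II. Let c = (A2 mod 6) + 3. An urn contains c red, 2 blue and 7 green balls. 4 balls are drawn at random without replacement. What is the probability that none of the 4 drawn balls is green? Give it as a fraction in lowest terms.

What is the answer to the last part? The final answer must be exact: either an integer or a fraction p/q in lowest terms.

Part I: cross terms: (6*-40 - 4*-35)=-100, (4*-39 - 12*-40)=324, (12*-8 - 15*-39)=489, (15*-35 - 6*-8)=-477; twice the area = |236| = 236; area = 118; answer 118
Part II: A1 = 118; threaded value p + q = 119; r = -20; -1*(-20)^4 + 6*(-20)^3 + 4*(-20)^2 + 6*(-20)^1 - 1 = (-160000) + (-48000) + (1600) + (-120) + (-1) = -206521; answer -206521
Part III: A2 = -206521; c = 8; total draws C(17,4) = 2380; favorable C(10,4) = 210; P = 3/34; answer 3/34

3/34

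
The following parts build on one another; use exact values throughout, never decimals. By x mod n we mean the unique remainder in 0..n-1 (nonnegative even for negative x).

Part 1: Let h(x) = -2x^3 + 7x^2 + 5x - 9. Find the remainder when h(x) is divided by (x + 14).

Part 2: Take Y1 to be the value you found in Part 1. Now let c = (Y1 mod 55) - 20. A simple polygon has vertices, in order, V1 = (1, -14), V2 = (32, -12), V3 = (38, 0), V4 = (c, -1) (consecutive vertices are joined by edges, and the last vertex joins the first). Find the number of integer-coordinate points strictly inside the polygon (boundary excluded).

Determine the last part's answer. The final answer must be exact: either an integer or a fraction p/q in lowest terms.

Part 1: remainder = value at the root: -2*(-14)^3 + 7*(-14)^2 + 5*(-14)^1 - 9 = (5488) + (1372) + (-70) + (-9) = 6781; answer 6781
Part 2: Y1 = 6781; c = -4; cross terms: (1*-12 - 32*-14)=436, (32*0 - 38*-12)=456, (38*-1 - -4*0)=-38, (-4*-14 - 1*-1)=57; twice the area = |911| = 911; area = 911/2; boundary points = 1 + 6 + 1 + 1 = 9; strictly interior points = area - boundary/2 + 1 = 452; answer 452

452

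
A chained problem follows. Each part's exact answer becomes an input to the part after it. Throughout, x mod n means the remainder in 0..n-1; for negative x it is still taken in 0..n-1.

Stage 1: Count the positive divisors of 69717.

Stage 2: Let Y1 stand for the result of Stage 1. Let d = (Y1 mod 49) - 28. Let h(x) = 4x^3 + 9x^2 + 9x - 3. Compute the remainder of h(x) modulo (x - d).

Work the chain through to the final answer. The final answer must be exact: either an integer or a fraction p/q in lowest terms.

Stage 1: 69717 = 3 * 17 * 1367; number of divisors = (1+1) * (1+1) * (1+1) = 8; answer 8
Stage 2: Y1 = 8; d = -20; remainder = value at the root: 4*(-20)^3 + 9*(-20)^2 + 9*(-20)^1 - 3 = (-32000) + (3600) + (-180) + (-3) = -28583; answer -28583

-28583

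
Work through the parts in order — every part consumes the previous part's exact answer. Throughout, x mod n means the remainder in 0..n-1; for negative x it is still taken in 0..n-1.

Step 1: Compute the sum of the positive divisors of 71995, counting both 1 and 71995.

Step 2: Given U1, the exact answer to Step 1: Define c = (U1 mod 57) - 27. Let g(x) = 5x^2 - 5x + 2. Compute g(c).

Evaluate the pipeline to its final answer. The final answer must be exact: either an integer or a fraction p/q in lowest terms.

Step 1: 71995 = 5 * 7 * 11^2 * 17; sigma = (1 + 5) * (1 + 7) * (1 + 11 + 121) * (1 + 17) = 6 * 8 * 133 * 18 = 114912; answer 114912
Step 2: U1 = 114912; c = -27; 5*(-27)^2 - 5*(-27)^1 + 2 = (3645) + (135) + (2) = 3782; answer 3782

3782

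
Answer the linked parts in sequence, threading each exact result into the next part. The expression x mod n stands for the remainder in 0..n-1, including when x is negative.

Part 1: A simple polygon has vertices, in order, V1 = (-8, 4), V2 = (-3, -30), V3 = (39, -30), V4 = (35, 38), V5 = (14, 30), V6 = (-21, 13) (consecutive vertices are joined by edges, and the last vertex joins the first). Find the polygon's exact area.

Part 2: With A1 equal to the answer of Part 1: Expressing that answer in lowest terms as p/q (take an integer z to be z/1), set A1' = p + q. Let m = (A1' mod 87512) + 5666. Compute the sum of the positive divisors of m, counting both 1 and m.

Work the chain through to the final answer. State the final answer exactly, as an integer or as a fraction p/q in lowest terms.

21168

Part 1: cross terms: (-8*-30 - -3*4)=252, (-3*-30 - 39*-30)=1260, (39*38 - 35*-30)=2532, (35*30 - 14*38)=518, (14*13 - -21*30)=812, (-21*4 - -8*13)=20; twice the area = |5394| = 5394; area = 2697; answer 2697
Part 2: A1 = 2697; threaded value p + q = 2698; m = 8364; 8364 = 2^2 * 3 * 17 * 41; sigma = (1 + 2 + 4) * (1 + 3) * (1 + 17) * (1 + 41) = 7 * 4 * 18 * 42 = 21168; answer 21168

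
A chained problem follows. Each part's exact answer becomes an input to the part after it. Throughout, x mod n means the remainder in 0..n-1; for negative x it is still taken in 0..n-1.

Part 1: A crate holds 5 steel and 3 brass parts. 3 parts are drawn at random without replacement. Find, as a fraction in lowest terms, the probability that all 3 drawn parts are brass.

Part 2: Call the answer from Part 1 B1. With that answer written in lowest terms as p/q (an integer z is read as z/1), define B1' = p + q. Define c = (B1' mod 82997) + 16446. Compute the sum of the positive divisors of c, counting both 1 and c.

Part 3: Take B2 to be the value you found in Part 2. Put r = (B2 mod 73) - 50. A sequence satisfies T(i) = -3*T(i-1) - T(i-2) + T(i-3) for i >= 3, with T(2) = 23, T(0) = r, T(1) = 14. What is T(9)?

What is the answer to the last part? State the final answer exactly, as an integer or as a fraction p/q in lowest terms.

Part 1: total draws C(8,3) = 56; favorable C(3,3) = 1; P = 1/56; answer 1/56
Part 2: B1 = 1/56; threaded value p + q = 57; c = 16503; 16503 = 3 * 5501; sigma = (1 + 3) * (1 + 5501) = 4 * 5502 = 22008; answer 22008
Part 3: B2 = 22008; r = -15; T(3) = -3*(23) - 1*(14) + 1*(-15) = -98; iterating: T(3)=-98, T(4)=285, T(5)=-734, T(6)=1819, T(7)=-4438, T(8)=10761, T(9)=-26026; answer -26026

-26026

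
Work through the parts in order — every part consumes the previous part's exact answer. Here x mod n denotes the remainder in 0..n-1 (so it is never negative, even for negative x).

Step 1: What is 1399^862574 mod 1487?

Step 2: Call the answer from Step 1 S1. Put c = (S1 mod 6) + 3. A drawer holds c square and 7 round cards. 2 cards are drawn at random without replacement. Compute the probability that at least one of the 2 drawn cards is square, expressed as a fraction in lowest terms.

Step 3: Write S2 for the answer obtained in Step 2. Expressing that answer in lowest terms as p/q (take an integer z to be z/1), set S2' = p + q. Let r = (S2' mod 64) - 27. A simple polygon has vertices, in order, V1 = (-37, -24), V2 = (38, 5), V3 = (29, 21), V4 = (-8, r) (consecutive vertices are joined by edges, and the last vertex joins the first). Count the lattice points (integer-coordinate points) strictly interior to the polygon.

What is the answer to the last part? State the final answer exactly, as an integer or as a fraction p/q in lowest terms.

737

Step 1: squarings mod 1487: 1399^1=1399, 1399^2=309, 1399^4=313, 1399^8=1314, 1399^16=189, 1399^32=33, 1399^64=1089, 1399^128=782, 1399^256=367, 1399^512=859, 1399^1024=329, 1399^2048=1177, 1399^4096=932, 1399^8192=216, 1399^16384=559, 1399^32768=211, 1399^65536=1398, 1399^131072=486, 1399^262144=1250, 1399^524288=1150; 1399^862574 = 1399^2 * 1399^4 * 1399^8 * 1399^32 * 1399^64 * 1399^256 * 1399^2048 * 1399^8192 * 1399^65536 * 1399^262144 * 1399^524288 = 1176 (mod 1487); answer 1176
Step 2: S1 = 1176; c = 3; total draws C(10,2) = 45; complement C(7,2) = 21; favorable 45 - 21 = 24; P = 8/15; answer 8/15
Step 3: S2 = 8/15; threaded value p + q = 23; r = -4; cross terms: (-37*5 - 38*-24)=727, (38*21 - 29*5)=653, (29*-4 - -8*21)=52, (-8*-24 - -37*-4)=44; twice the area = |1476| = 1476; area = 738; boundary points = 1 + 1 + 1 + 1 = 4; strictly interior points = area - boundary/2 + 1 = 737; answer 737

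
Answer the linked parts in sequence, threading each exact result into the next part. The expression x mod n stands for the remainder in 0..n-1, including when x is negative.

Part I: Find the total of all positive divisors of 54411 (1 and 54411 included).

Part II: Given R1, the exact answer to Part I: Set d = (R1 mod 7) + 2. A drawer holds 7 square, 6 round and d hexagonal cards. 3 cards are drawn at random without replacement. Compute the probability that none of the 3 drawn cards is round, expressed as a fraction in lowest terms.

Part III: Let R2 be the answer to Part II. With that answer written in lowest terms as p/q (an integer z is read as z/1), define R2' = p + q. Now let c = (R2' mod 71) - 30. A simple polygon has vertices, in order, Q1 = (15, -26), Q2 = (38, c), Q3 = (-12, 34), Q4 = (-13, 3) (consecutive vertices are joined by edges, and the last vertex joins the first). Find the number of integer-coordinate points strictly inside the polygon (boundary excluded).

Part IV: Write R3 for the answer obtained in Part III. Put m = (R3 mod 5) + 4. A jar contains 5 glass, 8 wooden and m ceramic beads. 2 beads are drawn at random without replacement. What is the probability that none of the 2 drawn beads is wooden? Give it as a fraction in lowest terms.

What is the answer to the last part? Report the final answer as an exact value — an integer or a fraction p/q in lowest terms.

Part I: 54411 = 3 * 7 * 2591; sigma = (1 + 3) * (1 + 7) * (1 + 2591) = 4 * 8 * 2592 = 82944; answer 82944
Part II: R1 = 82944; d = 3; total draws C(16,3) = 560; favorable C(10,3) = 120; P = 3/14; answer 3/14
Part III: R2 = 3/14; threaded value p + q = 17; c = -13; cross terms: (15*-13 - 38*-26)=793, (38*34 - -12*-13)=1136, (-12*3 - -13*34)=406, (-13*-26 - 15*3)=293; twice the area = |2628| = 2628; area = 1314; boundary points = 1 + 1 + 1 + 1 = 4; strictly interior points = area - boundary/2 + 1 = 1313; answer 1313
Part IV: R3 = 1313; m = 7; total draws C(20,2) = 190; favorable C(12,2) = 66; P = 33/95; answer 33/95

33/95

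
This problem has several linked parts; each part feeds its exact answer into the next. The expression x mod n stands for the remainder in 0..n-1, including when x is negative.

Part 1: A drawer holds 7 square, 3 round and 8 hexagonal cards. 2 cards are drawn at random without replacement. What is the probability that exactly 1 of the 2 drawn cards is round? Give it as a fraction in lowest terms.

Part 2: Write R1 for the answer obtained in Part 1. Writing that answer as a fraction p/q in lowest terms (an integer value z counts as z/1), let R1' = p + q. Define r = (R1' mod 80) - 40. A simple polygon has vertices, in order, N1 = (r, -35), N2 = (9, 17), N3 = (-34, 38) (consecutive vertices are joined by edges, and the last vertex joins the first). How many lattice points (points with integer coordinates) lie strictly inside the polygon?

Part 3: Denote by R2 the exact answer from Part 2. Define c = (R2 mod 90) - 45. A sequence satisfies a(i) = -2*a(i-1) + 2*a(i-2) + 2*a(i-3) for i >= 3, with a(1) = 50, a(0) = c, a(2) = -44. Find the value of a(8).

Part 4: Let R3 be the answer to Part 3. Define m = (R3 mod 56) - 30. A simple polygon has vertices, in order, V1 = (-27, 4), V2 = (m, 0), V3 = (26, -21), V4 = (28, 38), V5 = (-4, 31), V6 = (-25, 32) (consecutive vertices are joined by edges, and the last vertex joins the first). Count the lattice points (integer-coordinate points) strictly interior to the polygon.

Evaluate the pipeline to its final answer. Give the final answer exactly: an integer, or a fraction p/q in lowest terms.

Part 1: total draws C(18,2) = 153; favorable C(3,1)*C(15,1) = 45; P = 5/17; answer 5/17
Part 2: R1 = 5/17; threaded value p + q = 22; r = -18; cross terms: (-18*17 - 9*-35)=9, (9*38 - -34*17)=920, (-34*-35 - -18*38)=1874; twice the area = |2803| = 2803; area = 2803/2; boundary points = 1 + 1 + 1 = 3; strictly interior points = area - boundary/2 + 1 = 1401; answer 1401
Part 3: R2 = 1401; c = 6; a(3) = -2*(-44) + 2*(50) + 2*(6) = 200; iterating: a(3)=200, a(4)=-388, a(5)=1088, a(6)=-2552, a(7)=6504, a(8)=-15936; answer -15936
Part 4: R3 = -15936; m = -6; cross terms: (-27*0 - -6*4)=24, (-6*-21 - 26*0)=126, (26*38 - 28*-21)=1576, (28*31 - -4*38)=1020, (-4*32 - -25*31)=647, (-25*4 - -27*32)=764; twice the area = |4157| = 4157; area = 4157/2; boundary points = 1 + 1 + 1 + 1 + 1 + 2 = 7; strictly interior points = area - boundary/2 + 1 = 2076; answer 2076

2076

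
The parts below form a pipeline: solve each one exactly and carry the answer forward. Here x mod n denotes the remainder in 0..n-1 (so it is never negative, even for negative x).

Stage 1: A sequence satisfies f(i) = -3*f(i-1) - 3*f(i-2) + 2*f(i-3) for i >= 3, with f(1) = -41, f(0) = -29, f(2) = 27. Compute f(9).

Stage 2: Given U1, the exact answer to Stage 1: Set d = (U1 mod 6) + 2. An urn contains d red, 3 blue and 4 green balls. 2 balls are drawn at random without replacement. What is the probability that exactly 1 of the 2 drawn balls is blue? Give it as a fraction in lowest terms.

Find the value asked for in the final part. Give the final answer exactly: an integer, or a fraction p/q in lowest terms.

24/55

Stage 1: f(3) = -3*(27) - 3*(-41) + 2*(-29) = -16; iterating: f(3)=-16, f(4)=-115, f(5)=447, f(6)=-1028, f(7)=1513, f(8)=-561, f(9)=-4912; answer -4912
Stage 2: U1 = -4912; d = 4; total draws C(11,2) = 55; favorable C(3,1)*C(8,1) = 24; P = 24/55; answer 24/55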